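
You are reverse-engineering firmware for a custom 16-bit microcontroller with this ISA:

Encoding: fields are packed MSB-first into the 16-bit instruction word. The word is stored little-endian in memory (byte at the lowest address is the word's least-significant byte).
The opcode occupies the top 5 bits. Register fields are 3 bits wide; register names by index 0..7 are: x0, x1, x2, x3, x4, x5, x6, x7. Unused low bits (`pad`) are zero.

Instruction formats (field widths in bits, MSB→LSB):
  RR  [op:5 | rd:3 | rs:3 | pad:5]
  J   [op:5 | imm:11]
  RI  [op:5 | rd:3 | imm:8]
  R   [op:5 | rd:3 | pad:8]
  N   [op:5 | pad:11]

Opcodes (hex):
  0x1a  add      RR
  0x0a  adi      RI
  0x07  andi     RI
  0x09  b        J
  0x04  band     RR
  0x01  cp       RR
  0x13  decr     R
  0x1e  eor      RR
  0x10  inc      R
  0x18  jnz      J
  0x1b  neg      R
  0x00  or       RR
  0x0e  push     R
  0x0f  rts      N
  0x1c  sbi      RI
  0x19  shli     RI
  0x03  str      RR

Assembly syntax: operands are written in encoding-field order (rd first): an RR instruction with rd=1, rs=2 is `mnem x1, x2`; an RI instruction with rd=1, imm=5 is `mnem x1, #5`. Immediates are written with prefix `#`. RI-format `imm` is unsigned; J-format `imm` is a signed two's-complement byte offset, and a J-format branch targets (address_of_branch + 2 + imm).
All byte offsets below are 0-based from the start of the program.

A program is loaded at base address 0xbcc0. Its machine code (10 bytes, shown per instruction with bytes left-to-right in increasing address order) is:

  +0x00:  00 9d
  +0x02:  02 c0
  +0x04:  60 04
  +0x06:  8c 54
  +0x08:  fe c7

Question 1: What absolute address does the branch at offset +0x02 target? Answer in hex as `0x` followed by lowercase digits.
0xbcc6

off 0x02: read 02 c0 as little → 0xc002
  top 5b → 0x18 → jnz [J]
  [10:0] imm=2 = #2
  target = base 0xbcc0 + off 0x02 + 2 + imm 2 = 0xbcc6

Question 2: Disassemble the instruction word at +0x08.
jnz #-2

+0x08: fe c7 ⇒ word 0xc7fe (little)
  op=0xc7fe>>11=0x18 ⇒ jnz (J)
  imm@[10:0]=0x7fe (s11→-2) ⇒ #-2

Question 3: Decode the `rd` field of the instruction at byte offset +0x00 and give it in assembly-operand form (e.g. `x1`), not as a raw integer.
off 0x00: read 00 9d as little → 0x9d00
  opcode bits[15:11]=0x13: decr/R
  rd: (w>>8)&0x7=0x5 → x5

x5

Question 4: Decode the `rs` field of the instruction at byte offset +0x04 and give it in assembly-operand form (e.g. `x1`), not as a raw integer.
[04] 60 04 → 0x0460
  opcode bits[15:11]=0x0: or/RR
  rd: (w>>8)&0x7=0x4 → x4
  rs: (w>>5)&0x7=0x3 → x3

x3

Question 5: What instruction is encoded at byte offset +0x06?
adi x4, #140

off 0x06: read 8c 54 as little → 0x548c
  top 5b → 0xa → adi [RI]
  rd: (w>>8)&0x7=0x4 → x4
  imm: (w>>0)&0xff=0x8c → #140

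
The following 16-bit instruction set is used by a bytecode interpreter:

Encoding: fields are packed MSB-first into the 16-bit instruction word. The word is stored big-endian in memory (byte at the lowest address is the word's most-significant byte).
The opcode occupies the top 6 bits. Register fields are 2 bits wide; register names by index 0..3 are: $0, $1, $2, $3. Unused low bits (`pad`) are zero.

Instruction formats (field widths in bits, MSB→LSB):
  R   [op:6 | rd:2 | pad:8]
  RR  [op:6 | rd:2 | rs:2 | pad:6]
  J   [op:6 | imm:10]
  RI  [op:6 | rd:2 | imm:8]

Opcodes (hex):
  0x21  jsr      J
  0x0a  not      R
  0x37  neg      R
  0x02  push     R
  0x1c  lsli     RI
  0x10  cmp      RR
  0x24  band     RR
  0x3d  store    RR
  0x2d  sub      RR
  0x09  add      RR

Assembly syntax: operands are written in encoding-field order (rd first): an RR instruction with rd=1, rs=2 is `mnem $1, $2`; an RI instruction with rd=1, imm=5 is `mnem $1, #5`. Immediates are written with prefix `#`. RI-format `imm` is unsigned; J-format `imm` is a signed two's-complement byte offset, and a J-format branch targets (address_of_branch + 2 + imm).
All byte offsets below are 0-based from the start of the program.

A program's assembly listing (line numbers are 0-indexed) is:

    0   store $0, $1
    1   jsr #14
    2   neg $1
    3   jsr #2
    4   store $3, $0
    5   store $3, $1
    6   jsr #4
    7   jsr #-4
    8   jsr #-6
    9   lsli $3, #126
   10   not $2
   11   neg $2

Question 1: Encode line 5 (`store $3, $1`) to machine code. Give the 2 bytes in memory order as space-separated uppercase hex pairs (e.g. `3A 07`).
F7 40

5. store fields op=0x3d:6|rd=3:2|rs=1:2|pad=0:6 → word f740h → f7 40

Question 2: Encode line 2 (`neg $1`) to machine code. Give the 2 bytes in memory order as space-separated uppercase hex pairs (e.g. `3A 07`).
DD 00

L2: neg op=0x37:6|rd=1:2|pad=0:8 ⇒ 0xdd00 ⇒ big dd 00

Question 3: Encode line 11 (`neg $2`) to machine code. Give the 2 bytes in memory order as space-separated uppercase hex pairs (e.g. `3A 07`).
line 11 (neg): pack op=0x37:6|rd=2:2|pad=0:8 = 0xde00; big→ de 00

DE 00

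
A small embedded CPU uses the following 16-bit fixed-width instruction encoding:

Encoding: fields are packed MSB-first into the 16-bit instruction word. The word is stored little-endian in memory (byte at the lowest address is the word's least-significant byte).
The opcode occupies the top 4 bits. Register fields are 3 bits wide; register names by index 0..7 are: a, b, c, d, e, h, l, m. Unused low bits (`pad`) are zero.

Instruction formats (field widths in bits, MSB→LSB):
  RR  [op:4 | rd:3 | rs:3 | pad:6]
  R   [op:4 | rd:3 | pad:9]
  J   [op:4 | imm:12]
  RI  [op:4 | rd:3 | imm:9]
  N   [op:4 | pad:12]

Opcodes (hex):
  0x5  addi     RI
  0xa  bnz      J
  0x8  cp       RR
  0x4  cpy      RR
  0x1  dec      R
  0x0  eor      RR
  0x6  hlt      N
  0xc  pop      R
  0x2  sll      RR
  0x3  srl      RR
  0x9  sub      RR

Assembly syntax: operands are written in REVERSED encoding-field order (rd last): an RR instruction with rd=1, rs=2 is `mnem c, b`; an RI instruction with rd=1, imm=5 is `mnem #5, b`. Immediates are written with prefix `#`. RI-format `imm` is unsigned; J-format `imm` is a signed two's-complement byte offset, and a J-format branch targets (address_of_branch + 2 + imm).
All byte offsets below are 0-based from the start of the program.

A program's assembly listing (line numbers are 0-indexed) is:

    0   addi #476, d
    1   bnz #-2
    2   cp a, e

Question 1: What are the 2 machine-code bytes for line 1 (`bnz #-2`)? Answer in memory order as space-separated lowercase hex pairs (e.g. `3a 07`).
fe af

1. bnz fields op=0xa:4|imm=-2:12 → word affeh → fe af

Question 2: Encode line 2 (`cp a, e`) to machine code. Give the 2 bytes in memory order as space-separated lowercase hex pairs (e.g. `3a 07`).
00 88

L2: cp op=0x8:4|rd=4:3|rs=0:3|pad=0:6 ⇒ 0x8800 ⇒ little 00 88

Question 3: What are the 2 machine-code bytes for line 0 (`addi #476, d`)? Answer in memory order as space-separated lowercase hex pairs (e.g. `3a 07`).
L0: addi op=0x5:4|rd=3:3|imm=476:9 ⇒ 0x57dc ⇒ little dc 57

dc 57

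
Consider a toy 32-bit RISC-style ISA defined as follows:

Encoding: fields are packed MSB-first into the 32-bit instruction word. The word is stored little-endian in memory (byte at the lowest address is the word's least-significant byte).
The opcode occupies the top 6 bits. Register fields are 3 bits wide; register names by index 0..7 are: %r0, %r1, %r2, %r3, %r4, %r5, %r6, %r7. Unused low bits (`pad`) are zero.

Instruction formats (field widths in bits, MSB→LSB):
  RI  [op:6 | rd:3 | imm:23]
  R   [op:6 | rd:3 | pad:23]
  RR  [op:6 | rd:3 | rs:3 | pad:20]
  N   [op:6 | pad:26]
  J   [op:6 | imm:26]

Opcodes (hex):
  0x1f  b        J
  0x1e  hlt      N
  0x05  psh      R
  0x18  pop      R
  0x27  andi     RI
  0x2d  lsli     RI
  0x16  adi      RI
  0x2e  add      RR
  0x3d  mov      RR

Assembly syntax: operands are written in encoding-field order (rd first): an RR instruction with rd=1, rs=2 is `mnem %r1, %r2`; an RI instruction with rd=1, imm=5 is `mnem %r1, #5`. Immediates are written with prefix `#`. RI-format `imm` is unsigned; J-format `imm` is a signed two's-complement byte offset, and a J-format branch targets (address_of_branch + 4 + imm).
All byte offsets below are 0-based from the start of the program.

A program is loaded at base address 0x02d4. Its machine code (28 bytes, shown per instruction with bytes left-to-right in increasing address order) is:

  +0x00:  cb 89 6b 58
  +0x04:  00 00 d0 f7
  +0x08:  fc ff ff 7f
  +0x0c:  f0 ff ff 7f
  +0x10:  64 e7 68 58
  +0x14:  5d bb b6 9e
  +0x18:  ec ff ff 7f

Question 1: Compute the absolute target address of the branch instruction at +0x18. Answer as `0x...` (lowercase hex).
[18] ec ff ff 7f → 0x7fffffec
  op=0x7fffffec>>26=0x1f ⇒ b (J)
  imm@[25:0]=0x3ffffec (s26→-20) ⇒ #-20
  target = base 0x02d4 + off 0x18 + 4 + imm -20 = 0x02dc

0x02dc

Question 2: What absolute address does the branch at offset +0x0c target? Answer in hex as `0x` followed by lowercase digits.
+0x0c: f0 ff ff 7f ⇒ word 0x7ffffff0 (little)
  top 6b → 0x1f → b [J]
  imm: (w>>0)&0x3ffffff=0x3fffff0 (s26→-16) → #-16
  target = base 0x02d4 + off 0x0c + 4 + imm -16 = 0x02d4

0x02d4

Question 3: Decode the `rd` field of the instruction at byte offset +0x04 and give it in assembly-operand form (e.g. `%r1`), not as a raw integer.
+0x04: 00 00 d0 f7 ⇒ word 0xf7d00000 (little)
  top 6b → 0x3d → mov [RR]
  rd: (w>>23)&0x7=0x7 → %r7
  rs: (w>>20)&0x7=0x5 → %r5

%r7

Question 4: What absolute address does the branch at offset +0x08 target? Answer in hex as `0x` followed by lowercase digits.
0x02dc

@+08  little-endian(fc ff ff 7f) = 0x7ffffffc
  top 6b → 0x1f → b [J]
  imm@[25:0]=0x3fffffc (s26→-4) ⇒ #-4
  target = base 0x02d4 + off 0x08 + 4 + imm -4 = 0x02dc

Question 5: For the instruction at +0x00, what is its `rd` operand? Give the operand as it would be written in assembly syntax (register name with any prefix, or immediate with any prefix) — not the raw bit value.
+0x00: cb 89 6b 58 ⇒ word 0x586b89cb (little)
  op=0x586b89cb>>26=0x16 ⇒ adi (RI)
  rd@[25:23]=0x0 ⇒ %r0
  imm@[22:0]=0x6b89cb ⇒ #7047627

%r0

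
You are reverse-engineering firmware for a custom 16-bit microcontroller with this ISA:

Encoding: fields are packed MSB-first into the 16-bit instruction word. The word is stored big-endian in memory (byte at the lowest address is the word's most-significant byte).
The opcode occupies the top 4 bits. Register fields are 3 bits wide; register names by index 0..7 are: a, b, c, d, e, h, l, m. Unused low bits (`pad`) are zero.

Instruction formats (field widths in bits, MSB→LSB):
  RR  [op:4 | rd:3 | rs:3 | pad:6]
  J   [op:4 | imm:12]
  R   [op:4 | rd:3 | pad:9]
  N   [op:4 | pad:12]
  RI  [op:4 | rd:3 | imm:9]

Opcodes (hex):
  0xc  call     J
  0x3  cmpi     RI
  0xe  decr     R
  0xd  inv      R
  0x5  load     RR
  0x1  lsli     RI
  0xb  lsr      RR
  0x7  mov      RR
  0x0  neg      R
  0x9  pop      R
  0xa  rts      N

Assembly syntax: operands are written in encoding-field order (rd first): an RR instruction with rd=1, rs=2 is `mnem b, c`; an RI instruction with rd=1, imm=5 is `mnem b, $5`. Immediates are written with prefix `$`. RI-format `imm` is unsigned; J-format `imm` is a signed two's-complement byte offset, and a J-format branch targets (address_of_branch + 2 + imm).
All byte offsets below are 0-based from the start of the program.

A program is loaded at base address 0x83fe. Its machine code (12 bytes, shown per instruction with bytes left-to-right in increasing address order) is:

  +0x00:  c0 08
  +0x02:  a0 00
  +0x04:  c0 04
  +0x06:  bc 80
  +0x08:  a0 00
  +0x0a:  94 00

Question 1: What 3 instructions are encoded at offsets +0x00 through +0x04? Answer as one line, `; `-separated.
call $8; rts; call $4

off 0x00: read c0 08 as big → 0xc008
  op=0xc008>>12=0xc ⇒ call (J)
  [11:0] imm=8 = $8
off 0x02: read a0 00 as big → 0xa000
  op=0xa000>>12=0xa ⇒ rts (N)
off 0x04: read c0 04 as big → 0xc004
  op=0xc004>>12=0xc ⇒ call (J)
  [11:0] imm=4 = $4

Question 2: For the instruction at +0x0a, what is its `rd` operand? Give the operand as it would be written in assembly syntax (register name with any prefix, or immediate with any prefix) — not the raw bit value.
c

[0a] 94 00 → 0x9400
  opcode bits[15:12]=0x9: pop/R
  [11:9] rd=2 = c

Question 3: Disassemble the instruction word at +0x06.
off 0x06: read bc 80 as big → 0xbc80
  op=0xbc80>>12=0xb ⇒ lsr (RR)
  rd: (w>>9)&0x7=0x6 → l
  rs: (w>>6)&0x7=0x2 → c

lsr l, c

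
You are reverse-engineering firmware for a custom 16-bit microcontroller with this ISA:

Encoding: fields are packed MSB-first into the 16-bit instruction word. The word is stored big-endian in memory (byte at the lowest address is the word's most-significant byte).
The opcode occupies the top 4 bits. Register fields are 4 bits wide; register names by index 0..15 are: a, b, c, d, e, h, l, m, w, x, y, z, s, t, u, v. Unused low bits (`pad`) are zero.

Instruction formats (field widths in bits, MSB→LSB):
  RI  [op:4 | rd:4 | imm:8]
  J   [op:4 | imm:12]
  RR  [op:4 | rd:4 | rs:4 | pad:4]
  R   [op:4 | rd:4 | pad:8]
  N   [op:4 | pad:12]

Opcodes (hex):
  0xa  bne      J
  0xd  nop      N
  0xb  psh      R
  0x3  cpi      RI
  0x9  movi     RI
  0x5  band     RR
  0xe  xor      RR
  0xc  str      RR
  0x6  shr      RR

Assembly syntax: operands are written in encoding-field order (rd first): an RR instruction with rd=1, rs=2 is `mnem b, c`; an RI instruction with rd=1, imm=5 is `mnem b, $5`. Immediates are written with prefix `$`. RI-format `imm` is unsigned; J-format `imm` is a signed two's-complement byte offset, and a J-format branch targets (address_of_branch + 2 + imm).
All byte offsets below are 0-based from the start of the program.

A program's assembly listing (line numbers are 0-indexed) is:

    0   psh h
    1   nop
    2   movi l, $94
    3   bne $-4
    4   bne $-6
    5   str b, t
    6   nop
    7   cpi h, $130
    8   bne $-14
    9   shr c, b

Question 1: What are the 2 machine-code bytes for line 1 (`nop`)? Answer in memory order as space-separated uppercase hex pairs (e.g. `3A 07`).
D0 00

1. nop fields op=0xd:4|pad=0:12 → word d000h → d0 00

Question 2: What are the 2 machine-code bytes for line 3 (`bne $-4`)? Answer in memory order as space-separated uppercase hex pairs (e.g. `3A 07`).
AF FC

3. bne fields op=0xa:4|imm=-4:12 → word affch → af fc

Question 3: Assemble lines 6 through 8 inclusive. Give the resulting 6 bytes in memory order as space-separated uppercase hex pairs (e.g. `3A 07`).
L6: nop op=0xd:4|pad=0:12 ⇒ 0xd000 ⇒ big d0 00
L7: cpi op=0x3:4|rd=5:4|imm=130:8 ⇒ 0x3582 ⇒ big 35 82
L8: bne op=0xa:4|imm=-14:12 ⇒ 0xaff2 ⇒ big af f2

D0 00 35 82 AF F2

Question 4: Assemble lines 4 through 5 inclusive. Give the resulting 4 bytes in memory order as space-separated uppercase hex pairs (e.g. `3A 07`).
4. bne fields op=0xa:4|imm=-6:12 → word affah → af fa
5. str fields op=0xc:4|rd=1:4|rs=13:4|pad=0:4 → word c1d0h → c1 d0

AF FA C1 D0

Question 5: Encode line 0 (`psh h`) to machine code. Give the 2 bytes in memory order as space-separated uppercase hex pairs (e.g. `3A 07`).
line 0 (psh): pack op=0xb:4|rd=5:4|pad=0:8 = 0xb500; big→ b5 00

B5 00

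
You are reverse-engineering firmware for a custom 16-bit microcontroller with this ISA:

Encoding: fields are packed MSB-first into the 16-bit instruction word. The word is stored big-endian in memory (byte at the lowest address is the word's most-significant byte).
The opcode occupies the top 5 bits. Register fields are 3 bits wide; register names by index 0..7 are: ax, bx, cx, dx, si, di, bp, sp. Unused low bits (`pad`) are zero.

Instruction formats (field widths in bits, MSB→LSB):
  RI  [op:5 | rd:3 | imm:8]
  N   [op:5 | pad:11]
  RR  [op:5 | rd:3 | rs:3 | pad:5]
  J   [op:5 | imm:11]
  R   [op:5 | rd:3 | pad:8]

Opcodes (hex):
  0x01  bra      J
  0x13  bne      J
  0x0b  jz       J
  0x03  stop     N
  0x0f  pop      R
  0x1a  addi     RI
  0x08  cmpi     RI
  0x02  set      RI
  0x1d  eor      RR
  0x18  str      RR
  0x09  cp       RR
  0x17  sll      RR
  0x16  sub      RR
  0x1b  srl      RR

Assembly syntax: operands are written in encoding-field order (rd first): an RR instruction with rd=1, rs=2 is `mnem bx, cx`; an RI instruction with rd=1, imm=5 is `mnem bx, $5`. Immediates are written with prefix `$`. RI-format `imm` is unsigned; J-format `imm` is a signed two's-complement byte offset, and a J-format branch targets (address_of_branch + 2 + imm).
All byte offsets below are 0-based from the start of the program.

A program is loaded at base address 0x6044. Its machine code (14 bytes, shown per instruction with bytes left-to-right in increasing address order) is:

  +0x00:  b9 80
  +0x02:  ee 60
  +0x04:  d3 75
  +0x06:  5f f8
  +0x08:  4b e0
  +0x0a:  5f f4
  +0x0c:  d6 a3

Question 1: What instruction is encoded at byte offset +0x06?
jz $-8

+0x06: 5f f8 ⇒ word 0x5ff8 (big)
  op=0x5ff8>>11=0xb ⇒ jz (J)
  imm: (w>>0)&0x7ff=0x7f8 (s11→-8) → $-8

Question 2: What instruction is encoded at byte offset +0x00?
off 0x00: read b9 80 as big → 0xb980
  opcode bits[15:11]=0x17: sll/RR
  [10:8] rd=1 = bx
  [7:5] rs=4 = si

sll bx, si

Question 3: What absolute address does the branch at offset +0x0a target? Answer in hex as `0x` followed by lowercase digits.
0x6044

@+0a  big-endian(5f f4) = 0x5ff4
  op=0x5ff4>>11=0xb ⇒ jz (J)
  imm@[10:0]=0x7f4 (s11→-12) ⇒ $-12
  target = base 0x6044 + off 0x0a + 2 + imm -12 = 0x6044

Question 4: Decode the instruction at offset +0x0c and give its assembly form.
addi bp, $163

+0x0c: d6 a3 ⇒ word 0xd6a3 (big)
  opcode bits[15:11]=0x1a: addi/RI
  rd: (w>>8)&0x7=0x6 → bp
  imm: (w>>0)&0xff=0xa3 → $163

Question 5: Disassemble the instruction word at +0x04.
[04] d3 75 → 0xd375
  top 5b → 0x1a → addi [RI]
  rd: (w>>8)&0x7=0x3 → dx
  imm: (w>>0)&0xff=0x75 → $117

addi dx, $117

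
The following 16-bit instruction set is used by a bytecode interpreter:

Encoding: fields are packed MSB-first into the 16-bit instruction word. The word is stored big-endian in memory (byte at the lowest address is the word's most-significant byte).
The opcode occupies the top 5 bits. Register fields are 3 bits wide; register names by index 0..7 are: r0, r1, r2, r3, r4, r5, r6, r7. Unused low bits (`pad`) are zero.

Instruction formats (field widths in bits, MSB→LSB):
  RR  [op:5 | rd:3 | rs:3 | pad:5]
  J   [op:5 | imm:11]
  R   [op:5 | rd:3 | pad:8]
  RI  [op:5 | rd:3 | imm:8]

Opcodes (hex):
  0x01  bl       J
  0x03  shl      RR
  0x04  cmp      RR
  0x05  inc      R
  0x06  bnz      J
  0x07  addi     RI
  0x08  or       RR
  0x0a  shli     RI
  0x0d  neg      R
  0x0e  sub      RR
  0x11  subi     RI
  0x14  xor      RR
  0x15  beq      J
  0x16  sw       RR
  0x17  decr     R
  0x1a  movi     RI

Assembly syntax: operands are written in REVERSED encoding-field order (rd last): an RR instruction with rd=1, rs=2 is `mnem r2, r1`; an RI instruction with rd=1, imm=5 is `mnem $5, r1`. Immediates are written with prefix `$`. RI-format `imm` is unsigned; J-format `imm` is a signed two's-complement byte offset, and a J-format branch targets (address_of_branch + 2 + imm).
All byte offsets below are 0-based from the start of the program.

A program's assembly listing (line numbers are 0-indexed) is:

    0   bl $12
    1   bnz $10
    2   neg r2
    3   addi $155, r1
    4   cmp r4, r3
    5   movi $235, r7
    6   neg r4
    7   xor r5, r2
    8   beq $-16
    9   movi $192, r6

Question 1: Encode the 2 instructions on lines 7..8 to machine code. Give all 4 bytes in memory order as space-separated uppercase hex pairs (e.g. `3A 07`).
L7: xor op=0x14:5|rd=2:3|rs=5:3|pad=0:5 ⇒ 0xa2a0 ⇒ big a2 a0
L8: beq op=0x15:5|imm=-16:11 ⇒ 0xaff0 ⇒ big af f0

A2 A0 AF F0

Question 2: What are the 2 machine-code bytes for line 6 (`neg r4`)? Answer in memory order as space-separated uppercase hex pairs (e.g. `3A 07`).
line 6 (neg): pack op=0xd:5|rd=4:3|pad=0:8 = 0x6c00; big→ 6c 00

6C 00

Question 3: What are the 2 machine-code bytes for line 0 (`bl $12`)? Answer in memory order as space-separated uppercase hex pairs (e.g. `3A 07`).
08 0C

L0: bl op=0x1:5|imm=12:11 ⇒ 0x080c ⇒ big 08 0c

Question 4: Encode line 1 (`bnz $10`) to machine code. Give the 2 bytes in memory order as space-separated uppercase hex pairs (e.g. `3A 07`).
L1: bnz op=0x6:5|imm=10:11 ⇒ 0x300a ⇒ big 30 0a

30 0A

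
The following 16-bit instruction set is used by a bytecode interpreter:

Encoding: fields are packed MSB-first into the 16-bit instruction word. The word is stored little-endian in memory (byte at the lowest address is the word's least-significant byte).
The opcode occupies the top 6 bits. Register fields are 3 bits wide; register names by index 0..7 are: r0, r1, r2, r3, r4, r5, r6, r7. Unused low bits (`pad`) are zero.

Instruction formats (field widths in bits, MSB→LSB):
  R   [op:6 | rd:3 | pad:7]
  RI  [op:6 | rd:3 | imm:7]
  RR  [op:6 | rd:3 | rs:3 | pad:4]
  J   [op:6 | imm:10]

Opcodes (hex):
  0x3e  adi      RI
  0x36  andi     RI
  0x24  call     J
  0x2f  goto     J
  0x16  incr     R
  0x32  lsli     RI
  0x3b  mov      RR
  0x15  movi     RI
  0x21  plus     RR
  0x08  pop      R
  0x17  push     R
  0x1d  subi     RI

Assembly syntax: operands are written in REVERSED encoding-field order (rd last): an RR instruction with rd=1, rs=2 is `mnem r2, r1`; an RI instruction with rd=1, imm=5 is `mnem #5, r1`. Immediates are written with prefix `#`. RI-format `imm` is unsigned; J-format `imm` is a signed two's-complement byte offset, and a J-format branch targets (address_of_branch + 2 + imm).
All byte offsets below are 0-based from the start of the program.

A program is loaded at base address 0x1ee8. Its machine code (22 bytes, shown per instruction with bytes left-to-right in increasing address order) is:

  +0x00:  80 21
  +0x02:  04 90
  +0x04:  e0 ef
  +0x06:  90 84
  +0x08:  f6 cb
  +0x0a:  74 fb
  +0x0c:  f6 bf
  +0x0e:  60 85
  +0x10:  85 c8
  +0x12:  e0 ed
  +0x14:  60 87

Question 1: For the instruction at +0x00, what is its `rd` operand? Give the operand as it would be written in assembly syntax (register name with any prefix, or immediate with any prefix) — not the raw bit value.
[00] 80 21 → 0x2180
  top 6b → 0x8 → pop [R]
  rd@[9:7]=0x3 ⇒ r3

r3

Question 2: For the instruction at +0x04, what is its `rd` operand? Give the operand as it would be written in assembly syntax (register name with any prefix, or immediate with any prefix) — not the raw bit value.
r7

@+04  little-endian(e0 ef) = 0xefe0
  top 6b → 0x3b → mov [RR]
  rd@[9:7]=0x7 ⇒ r7
  rs@[6:4]=0x6 ⇒ r6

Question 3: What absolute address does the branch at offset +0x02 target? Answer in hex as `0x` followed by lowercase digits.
off 0x02: read 04 90 as little → 0x9004
  top 6b → 0x24 → call [J]
  imm: (w>>0)&0x3ff=0x4 → #4
  target = base 0x1ee8 + off 0x02 + 2 + imm 4 = 0x1ef0

0x1ef0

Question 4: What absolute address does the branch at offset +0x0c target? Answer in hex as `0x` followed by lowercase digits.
+0x0c: f6 bf ⇒ word 0xbff6 (little)
  op=0xbff6>>10=0x2f ⇒ goto (J)
  [9:0] imm=1014 (s10→-10) = #-10
  target = base 0x1ee8 + off 0x0c + 2 + imm -10 = 0x1eec

0x1eec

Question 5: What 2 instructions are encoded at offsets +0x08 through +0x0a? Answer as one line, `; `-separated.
lsli #118, r7; adi #116, r6

+0x08: f6 cb ⇒ word 0xcbf6 (little)
  top 6b → 0x32 → lsli [RI]
  rd@[9:7]=0x7 ⇒ r7
  imm@[6:0]=0x76 ⇒ #118
+0x0a: 74 fb ⇒ word 0xfb74 (little)
  top 6b → 0x3e → adi [RI]
  rd@[9:7]=0x6 ⇒ r6
  imm@[6:0]=0x74 ⇒ #116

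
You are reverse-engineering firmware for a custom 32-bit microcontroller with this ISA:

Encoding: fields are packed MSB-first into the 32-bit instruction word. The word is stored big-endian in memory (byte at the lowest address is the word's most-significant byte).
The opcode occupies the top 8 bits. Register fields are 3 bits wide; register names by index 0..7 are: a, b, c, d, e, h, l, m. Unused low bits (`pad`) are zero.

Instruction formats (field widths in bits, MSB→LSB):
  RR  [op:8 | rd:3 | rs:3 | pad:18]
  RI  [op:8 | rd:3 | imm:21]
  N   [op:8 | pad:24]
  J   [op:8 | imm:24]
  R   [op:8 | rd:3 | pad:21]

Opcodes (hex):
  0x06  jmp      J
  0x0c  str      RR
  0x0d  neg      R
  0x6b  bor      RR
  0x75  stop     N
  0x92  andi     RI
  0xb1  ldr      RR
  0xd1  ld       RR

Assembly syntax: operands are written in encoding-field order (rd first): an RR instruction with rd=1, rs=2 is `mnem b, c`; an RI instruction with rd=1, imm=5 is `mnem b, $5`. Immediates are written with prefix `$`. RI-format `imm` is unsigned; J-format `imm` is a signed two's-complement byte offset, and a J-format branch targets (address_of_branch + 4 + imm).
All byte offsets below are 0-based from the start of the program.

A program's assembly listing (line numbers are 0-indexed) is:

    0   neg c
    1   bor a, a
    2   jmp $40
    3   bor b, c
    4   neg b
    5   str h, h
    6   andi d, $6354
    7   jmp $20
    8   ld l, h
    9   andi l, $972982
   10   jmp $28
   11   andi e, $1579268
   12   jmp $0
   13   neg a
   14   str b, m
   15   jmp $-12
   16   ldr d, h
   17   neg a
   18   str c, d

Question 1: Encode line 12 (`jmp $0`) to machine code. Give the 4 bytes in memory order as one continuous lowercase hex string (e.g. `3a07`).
12. jmp fields op=0x6:8|imm=0:24 → word 06000000h → 06 00 00 00

06000000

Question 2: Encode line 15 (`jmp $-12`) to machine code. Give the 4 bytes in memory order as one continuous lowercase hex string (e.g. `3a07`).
line 15 (jmp): pack op=0x6:8|imm=-12:24 = 0x06fffff4; big→ 06 ff ff f4

06fffff4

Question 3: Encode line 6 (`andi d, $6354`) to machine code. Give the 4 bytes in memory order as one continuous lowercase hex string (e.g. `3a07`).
926018d2

6. andi fields op=0x92:8|rd=3:3|imm=6354:21 → word 926018d2h → 92 60 18 d2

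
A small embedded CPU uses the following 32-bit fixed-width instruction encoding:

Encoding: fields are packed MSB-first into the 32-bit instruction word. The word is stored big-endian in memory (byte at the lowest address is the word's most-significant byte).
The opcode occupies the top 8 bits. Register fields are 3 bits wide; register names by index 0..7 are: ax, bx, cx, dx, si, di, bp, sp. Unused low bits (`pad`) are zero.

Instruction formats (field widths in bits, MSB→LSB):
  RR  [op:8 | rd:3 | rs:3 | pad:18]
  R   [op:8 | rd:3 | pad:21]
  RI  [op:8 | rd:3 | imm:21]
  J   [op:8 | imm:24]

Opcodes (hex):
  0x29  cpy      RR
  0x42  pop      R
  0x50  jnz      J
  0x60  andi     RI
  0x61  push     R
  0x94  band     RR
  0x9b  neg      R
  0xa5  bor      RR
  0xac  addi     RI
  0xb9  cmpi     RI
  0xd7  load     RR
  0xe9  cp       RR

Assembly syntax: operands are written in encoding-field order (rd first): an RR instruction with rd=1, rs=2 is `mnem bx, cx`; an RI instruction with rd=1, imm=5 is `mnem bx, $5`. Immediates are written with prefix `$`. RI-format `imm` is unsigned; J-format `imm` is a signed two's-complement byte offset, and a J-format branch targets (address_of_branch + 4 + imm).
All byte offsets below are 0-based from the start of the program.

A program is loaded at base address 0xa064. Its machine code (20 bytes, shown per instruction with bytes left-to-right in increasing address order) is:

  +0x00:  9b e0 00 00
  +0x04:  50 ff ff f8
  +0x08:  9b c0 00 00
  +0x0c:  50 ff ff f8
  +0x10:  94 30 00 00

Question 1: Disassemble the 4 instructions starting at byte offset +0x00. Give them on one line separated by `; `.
neg sp; jnz $-8; neg bp; jnz $-8

off 0x00: read 9b e0 00 00 as big → 0x9be00000
  op=0x9be00000>>24=0x9b ⇒ neg (R)
  [23:21] rd=7 = sp
off 0x04: read 50 ff ff f8 as big → 0x50fffff8
  op=0x50fffff8>>24=0x50 ⇒ jnz (J)
  [23:0] imm=16777208 (s24→-8) = $-8
off 0x08: read 9b c0 00 00 as big → 0x9bc00000
  op=0x9bc00000>>24=0x9b ⇒ neg (R)
  [23:21] rd=6 = bp
off 0x0c: read 50 ff ff f8 as big → 0x50fffff8
  op=0x50fffff8>>24=0x50 ⇒ jnz (J)
  [23:0] imm=16777208 (s24→-8) = $-8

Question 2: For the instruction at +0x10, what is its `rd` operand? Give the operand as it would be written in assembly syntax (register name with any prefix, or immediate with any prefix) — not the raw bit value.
+0x10: 94 30 00 00 ⇒ word 0x94300000 (big)
  op=0x94300000>>24=0x94 ⇒ band (RR)
  [23:21] rd=1 = bx
  [20:18] rs=4 = si

bx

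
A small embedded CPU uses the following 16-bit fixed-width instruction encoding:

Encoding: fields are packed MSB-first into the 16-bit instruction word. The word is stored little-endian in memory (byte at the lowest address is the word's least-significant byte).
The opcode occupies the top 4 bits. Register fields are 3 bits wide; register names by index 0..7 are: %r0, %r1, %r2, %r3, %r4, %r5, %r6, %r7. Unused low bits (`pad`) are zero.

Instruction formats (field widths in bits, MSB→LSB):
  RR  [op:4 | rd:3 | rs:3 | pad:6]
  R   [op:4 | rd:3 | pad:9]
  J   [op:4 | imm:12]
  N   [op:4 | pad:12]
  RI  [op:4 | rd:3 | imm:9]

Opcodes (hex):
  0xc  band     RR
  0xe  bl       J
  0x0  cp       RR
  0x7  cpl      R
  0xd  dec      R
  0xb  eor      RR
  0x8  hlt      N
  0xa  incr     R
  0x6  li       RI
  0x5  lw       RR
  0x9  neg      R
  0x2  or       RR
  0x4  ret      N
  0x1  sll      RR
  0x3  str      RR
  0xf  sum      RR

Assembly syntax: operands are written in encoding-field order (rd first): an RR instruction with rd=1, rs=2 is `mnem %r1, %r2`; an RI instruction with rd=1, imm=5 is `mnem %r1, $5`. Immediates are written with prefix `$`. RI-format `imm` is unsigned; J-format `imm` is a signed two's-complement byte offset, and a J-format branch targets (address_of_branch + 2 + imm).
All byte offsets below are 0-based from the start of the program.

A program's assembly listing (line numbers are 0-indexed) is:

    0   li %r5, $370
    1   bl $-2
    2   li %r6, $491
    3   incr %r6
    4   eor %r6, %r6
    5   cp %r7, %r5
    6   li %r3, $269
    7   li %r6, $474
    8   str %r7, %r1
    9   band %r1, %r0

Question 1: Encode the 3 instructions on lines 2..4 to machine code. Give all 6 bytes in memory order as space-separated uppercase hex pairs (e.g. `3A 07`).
line 2 (li): pack op=0x6:4|rd=6:3|imm=491:9 = 0x6deb; little→ eb 6d
line 3 (incr): pack op=0xa:4|rd=6:3|pad=0:9 = 0xac00; little→ 00 ac
line 4 (eor): pack op=0xb:4|rd=6:3|rs=6:3|pad=0:6 = 0xbd80; little→ 80 bd

EB 6D 00 AC 80 BD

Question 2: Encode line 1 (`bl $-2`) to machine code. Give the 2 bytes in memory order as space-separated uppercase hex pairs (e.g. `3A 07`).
FE EF

L1: bl op=0xe:4|imm=-2:12 ⇒ 0xeffe ⇒ little fe ef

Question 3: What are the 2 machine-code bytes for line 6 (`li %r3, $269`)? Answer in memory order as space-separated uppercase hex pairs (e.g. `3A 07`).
0D 67

L6: li op=0x6:4|rd=3:3|imm=269:9 ⇒ 0x670d ⇒ little 0d 67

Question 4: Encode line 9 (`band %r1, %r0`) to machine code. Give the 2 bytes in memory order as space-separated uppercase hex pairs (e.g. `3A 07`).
9. band fields op=0xc:4|rd=1:3|rs=0:3|pad=0:6 → word c200h → 00 c2

00 C2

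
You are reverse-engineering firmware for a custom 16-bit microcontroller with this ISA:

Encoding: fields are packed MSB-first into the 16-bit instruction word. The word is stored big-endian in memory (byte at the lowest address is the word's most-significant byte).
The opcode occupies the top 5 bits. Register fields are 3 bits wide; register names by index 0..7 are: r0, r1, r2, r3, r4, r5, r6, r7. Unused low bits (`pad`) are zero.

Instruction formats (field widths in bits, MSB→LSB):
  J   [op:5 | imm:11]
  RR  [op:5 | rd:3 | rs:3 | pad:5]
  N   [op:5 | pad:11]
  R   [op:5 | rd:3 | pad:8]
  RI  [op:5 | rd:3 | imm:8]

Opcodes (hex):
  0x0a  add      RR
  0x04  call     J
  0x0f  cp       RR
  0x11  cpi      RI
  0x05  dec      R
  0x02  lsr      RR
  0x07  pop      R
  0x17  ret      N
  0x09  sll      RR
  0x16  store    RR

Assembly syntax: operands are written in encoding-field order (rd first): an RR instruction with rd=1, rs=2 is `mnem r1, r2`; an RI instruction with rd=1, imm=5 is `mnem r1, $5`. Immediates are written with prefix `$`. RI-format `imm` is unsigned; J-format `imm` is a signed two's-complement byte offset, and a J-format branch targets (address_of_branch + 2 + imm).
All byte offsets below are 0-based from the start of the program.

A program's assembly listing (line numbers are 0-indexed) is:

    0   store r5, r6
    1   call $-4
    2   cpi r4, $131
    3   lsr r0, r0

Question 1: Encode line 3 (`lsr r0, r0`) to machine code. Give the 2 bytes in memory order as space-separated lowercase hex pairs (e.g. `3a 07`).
3. lsr fields op=0x2:5|rd=0:3|rs=0:3|pad=0:5 → word 1000h → 10 00

10 00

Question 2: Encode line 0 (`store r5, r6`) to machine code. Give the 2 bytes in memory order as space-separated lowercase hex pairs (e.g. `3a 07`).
L0: store op=0x16:5|rd=5:3|rs=6:3|pad=0:5 ⇒ 0xb5c0 ⇒ big b5 c0

b5 c0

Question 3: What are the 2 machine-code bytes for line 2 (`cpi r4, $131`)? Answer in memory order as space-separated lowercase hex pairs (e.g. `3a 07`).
8c 83

line 2 (cpi): pack op=0x11:5|rd=4:3|imm=131:8 = 0x8c83; big→ 8c 83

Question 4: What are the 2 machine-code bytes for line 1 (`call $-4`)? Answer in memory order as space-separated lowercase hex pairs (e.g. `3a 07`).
27 fc

line 1 (call): pack op=0x4:5|imm=-4:11 = 0x27fc; big→ 27 fc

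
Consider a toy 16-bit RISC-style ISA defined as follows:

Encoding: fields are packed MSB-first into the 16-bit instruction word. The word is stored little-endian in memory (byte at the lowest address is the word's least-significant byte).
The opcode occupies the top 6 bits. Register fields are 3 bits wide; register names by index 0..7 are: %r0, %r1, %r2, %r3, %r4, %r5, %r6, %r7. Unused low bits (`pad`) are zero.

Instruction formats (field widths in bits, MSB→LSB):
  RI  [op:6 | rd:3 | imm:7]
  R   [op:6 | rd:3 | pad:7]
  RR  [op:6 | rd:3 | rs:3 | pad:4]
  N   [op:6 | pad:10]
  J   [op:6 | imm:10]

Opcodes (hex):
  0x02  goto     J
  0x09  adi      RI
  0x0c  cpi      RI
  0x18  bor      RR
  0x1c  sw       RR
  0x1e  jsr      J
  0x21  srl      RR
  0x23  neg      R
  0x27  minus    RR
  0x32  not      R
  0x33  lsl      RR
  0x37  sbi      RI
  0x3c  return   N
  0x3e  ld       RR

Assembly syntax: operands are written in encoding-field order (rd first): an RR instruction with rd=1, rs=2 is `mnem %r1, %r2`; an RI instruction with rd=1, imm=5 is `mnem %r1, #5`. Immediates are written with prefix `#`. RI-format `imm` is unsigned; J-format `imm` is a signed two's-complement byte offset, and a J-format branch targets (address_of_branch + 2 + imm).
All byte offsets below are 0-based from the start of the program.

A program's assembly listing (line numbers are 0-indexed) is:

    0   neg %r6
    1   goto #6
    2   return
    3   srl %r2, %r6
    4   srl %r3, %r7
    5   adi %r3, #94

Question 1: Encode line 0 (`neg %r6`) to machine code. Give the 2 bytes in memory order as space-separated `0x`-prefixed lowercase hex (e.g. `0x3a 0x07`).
L0: neg op=0x23:6|rd=6:3|pad=0:7 ⇒ 0x8f00 ⇒ little 00 8f

0x00 0x8f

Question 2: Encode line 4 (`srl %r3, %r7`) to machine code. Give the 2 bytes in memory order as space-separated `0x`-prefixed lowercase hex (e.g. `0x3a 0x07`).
line 4 (srl): pack op=0x21:6|rd=3:3|rs=7:3|pad=0:4 = 0x85f0; little→ f0 85

0xf0 0x85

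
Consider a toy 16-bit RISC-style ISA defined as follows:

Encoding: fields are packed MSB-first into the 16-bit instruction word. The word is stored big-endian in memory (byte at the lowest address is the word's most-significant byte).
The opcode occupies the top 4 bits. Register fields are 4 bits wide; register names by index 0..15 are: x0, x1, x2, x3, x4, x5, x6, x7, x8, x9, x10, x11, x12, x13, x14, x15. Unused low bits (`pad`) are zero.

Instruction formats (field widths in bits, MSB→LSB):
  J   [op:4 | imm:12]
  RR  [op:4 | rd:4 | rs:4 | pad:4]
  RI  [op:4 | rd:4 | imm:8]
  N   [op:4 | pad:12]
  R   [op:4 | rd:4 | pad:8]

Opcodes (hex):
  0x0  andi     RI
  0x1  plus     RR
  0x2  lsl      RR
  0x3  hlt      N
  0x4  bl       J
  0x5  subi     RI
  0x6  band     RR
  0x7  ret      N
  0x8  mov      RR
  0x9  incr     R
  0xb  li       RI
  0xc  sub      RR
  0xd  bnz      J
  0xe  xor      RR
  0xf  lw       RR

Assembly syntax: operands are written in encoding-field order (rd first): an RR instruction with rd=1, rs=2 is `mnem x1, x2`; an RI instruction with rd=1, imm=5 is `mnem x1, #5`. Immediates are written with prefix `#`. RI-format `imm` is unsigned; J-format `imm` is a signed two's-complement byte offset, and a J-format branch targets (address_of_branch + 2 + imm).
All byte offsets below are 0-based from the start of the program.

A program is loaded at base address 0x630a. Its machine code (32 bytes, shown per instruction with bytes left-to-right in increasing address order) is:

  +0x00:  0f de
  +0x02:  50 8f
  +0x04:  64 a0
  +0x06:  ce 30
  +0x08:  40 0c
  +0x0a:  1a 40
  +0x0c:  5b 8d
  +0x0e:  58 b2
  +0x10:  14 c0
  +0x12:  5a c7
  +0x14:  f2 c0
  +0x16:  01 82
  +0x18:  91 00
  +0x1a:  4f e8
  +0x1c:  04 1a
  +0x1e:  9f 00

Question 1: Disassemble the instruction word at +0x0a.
off 0x0a: read 1a 40 as big → 0x1a40
  opcode bits[15:12]=0x1: plus/RR
  rd@[11:8]=0xa ⇒ x10
  rs@[7:4]=0x4 ⇒ x4

plus x10, x4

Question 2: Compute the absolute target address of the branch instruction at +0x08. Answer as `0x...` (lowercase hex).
0x6320

[08] 40 0c → 0x400c
  op=0x400c>>12=0x4 ⇒ bl (J)
  [11:0] imm=12 = #12
  target = base 0x630a + off 0x08 + 2 + imm 12 = 0x6320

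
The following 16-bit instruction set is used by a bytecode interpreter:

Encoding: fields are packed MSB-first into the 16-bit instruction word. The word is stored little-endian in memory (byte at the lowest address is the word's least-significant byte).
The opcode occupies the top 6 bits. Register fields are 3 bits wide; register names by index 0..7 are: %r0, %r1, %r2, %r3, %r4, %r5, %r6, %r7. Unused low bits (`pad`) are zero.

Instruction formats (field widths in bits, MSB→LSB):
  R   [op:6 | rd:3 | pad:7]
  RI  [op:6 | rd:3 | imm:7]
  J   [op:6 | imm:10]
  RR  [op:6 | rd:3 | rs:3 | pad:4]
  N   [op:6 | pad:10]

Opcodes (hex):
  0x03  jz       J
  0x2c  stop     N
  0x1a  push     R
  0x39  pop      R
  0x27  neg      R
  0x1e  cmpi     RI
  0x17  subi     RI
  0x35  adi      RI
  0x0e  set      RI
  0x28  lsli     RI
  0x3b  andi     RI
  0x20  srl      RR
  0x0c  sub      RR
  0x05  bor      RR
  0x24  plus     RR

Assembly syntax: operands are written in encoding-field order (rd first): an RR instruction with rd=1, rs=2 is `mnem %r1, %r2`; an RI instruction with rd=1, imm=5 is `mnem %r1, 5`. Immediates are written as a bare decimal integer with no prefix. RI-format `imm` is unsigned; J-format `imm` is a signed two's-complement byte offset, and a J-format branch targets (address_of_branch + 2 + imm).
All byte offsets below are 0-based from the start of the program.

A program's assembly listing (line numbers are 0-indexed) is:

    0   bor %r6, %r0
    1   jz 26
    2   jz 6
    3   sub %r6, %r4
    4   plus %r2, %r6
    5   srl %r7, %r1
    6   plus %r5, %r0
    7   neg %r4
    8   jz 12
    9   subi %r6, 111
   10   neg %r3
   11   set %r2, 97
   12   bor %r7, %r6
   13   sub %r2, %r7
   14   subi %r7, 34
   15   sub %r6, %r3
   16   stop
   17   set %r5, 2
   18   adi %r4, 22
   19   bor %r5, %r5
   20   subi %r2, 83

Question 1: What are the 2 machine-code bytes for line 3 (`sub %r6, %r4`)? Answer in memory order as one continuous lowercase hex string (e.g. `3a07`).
4033

line 3 (sub): pack op=0xc:6|rd=6:3|rs=4:3|pad=0:4 = 0x3340; little→ 40 33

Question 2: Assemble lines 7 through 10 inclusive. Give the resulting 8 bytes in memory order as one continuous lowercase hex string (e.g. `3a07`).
7. neg fields op=0x27:6|rd=4:3|pad=0:7 → word 9e00h → 00 9e
8. jz fields op=0x3:6|imm=12:10 → word 0c0ch → 0c 0c
9. subi fields op=0x17:6|rd=6:3|imm=111:7 → word 5f6fh → 6f 5f
10. neg fields op=0x27:6|rd=3:3|pad=0:7 → word 9d80h → 80 9d

009e0c0c6f5f809d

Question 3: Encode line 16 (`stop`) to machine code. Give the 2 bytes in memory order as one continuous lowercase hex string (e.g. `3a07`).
16. stop fields op=0x2c:6|pad=0:10 → word b000h → 00 b0

00b0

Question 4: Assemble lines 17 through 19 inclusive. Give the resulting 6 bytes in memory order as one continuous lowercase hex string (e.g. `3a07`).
L17: set op=0xe:6|rd=5:3|imm=2:7 ⇒ 0x3a82 ⇒ little 82 3a
L18: adi op=0x35:6|rd=4:3|imm=22:7 ⇒ 0xd616 ⇒ little 16 d6
L19: bor op=0x5:6|rd=5:3|rs=5:3|pad=0:4 ⇒ 0x16d0 ⇒ little d0 16

823a16d6d016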